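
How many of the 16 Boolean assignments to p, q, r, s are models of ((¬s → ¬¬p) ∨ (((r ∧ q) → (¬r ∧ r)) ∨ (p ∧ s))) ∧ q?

Initial set: {(((¬s → ¬¬p) ∨ (((r ∧ q) → (¬r ∧ r)) ∨ (p ∧ s))) ∧ q)}.
(((¬s → ¬¬p) ∨ (((r ∧ q) → (¬r ∧ r)) ∨ (p ∧ s))) ∧ q): α-rule — add ((¬s → ¬¬p) ∨ (((r ∧ q) → (¬r ∧ r)) ∨ (p ∧ s))), q.
((¬s → ¬¬p) ∨ (((r ∧ q) → (¬r ∧ r)) ∨ (p ∧ s))): β-rule — branch into (¬s → ¬¬p)  //  (((r ∧ q) → (¬r ∧ r)) ∨ (p ∧ s)).
  branch 1 (add (¬s → ¬¬p)):
    (¬s → ¬¬p): β-rule — branch into ¬¬s  //  ¬¬p.
      branch 1.1 (add ¬¬s):
        ○ open, literals {q=T, s=T}.
      branch 1.2 (add ¬¬p):
        ¬¬p: drop double negation, giving p.
        ○ open, literals {p=T, q=T}.
  branch 2 (add (((r ∧ q) → (¬r ∧ r)) ∨ (p ∧ s))):
    (((r ∧ q) → (¬r ∧ r)) ∨ (p ∧ s)): β-rule — branch into ((r ∧ q) → (¬r ∧ r))  //  (p ∧ s).
      branch 2.1 (add ((r ∧ q) → (¬r ∧ r))):
        ((r ∧ q) → (¬r ∧ r)): β-rule — branch into ¬(r ∧ q)  //  (¬r ∧ r).
          branch 2.1.1 (add ¬(r ∧ q)):
            ¬(r ∧ q): β-rule — branch into ¬r  //  ¬q.
              branch 2.1.1.1 (add ¬r):
                ○ open, literals {q=T, r=F}.
              branch 2.1.1.2 (add ¬q):
                × closes — contains both q and ¬q.
          branch 2.1.2 (add (¬r ∧ r)):
            (¬r ∧ r): α-rule — add ¬r, r.
            × closes — contains both r and ¬r.
      branch 2.2 (add (p ∧ s)):
        (p ∧ s): α-rule — add p, s.
        ○ open, literals {p=T, q=T, s=T}.
2 branches closed, 4 open.
Each open branch fixes some atoms; the unmentioned ones are free. Counting distinct full assignments: branch {q=T, s=T} (p, r) contributes 4 new; branch {p=T, q=T} (r, s) contributes 2 new; branch {q=T, r=F} (p, s) contributes 1 new; branch {p=T, q=T, s=T} (r) contributes 0 new. Total: 7.

7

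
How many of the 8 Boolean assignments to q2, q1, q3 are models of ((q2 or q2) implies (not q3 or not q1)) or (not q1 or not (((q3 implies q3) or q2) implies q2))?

Initial set: {(((q2 or q2) implies (not q3 or not q1)) or (not q1 or not (((q3 implies q3) or q2) implies q2)))}.
(((q2 or q2) implies (not q3 or not q1)) or (not q1 or not (((q3 implies q3) or q2) implies q2))): β-rule — branch into ((q2 or q2) implies (not q3 or not q1))  //  (not q1 or not (((q3 implies q3) or q2) implies q2)).
  branch 1 (add ((q2 or q2) implies (not q3 or not q1))):
    ((q2 or q2) implies (not q3 or not q1)): β-rule — branch into not (q2 or q2)  //  (not q3 or not q1).
      branch 1.1 (add not (q2 or q2)):
        not (q2 or q2): α-rule — add not q2, not q2.
        ○ open, literals {q2=0}.
      branch 1.2 (add (not q3 or not q1)):
        (not q3 or not q1): β-rule — branch into not q3  //  not q1.
          branch 1.2.1 (add not q3):
            ○ open, literals {q3=0}.
          branch 1.2.2 (add not q1):
            ○ open, literals {q1=0}.
  branch 2 (add (not q1 or not (((q3 implies q3) or q2) implies q2))):
    (not q1 or not (((q3 implies q3) or q2) implies q2)): β-rule — branch into not q1  //  not (((q3 implies q3) or q2) implies q2).
      branch 2.1 (add not q1):
        ○ open, literals {q1=0}.
      branch 2.2 (add not (((q3 implies q3) or q2) implies q2)):
        not (((q3 implies q3) or q2) implies q2): α-rule — add ((q3 implies q3) or q2), not q2.
        ((q3 implies q3) or q2): β-rule — branch into (q3 implies q3)  //  q2.
          branch 2.2.1 (add (q3 implies q3)):
            (q3 implies q3): β-rule — branch into not q3  //  q3.
              branch 2.2.1.1 (add not q3):
                ○ open, literals {q2=0, q3=0}.
              branch 2.2.1.2 (add q3):
                ○ open, literals {q2=0, q3=1}.
          branch 2.2.2 (add q2):
            × closes — contains both q2 and not q2.
1 branch closed, 6 open.
Each open branch fixes some atoms; the unmentioned ones are free. Counting distinct full assignments: branch {q2=0} (q1, q3) contributes 4 new; branch {q3=0} (q2, q1) contributes 2 new; branch {q1=0} (q2, q3) contributes 1 new; branch {q1=0} (q2, q3) contributes 0 new; branch {q2=0, q3=0} (q1) contributes 0 new; branch {q2=0, q3=1} (q1) contributes 0 new. Total: 7.

7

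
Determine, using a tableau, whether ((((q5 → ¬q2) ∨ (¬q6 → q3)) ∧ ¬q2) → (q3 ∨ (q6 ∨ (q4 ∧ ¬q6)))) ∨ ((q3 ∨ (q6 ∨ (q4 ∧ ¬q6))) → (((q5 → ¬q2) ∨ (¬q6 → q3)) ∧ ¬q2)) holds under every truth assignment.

Valid

Assume the negation and expand:
Initial set: {¬(((((q5 → ¬q2) ∨ (¬q6 → q3)) ∧ ¬q2) → (q3 ∨ (q6 ∨ (q4 ∧ ¬q6)))) ∨ ((q3 ∨ (q6 ∨ (q4 ∧ ¬q6))) → (((q5 → ¬q2) ∨ (¬q6 → q3)) ∧ ¬q2)))}.
¬(((((q5 → ¬q2) ∨ (¬q6 → q3)) ∧ ¬q2) → (q3 ∨ (q6 ∨ (q4 ∧ ¬q6)))) ∨ ((q3 ∨ (q6 ∨ (q4 ∧ ¬q6))) → (((q5 → ¬q2) ∨ (¬q6 → q3)) ∧ ¬q2))): α-rule — add ¬((((q5 → ¬q2) ∨ (¬q6 → q3)) ∧ ¬q2) → (q3 ∨ (q6 ∨ (q4 ∧ ¬q6)))), ¬((q3 ∨ (q6 ∨ (q4 ∧ ¬q6))) → (((q5 → ¬q2) ∨ (¬q6 → q3)) ∧ ¬q2)).
¬((((q5 → ¬q2) ∨ (¬q6 → q3)) ∧ ¬q2) → (q3 ∨ (q6 ∨ (q4 ∧ ¬q6)))): α-rule — add (((q5 → ¬q2) ∨ (¬q6 → q3)) ∧ ¬q2), ¬(q3 ∨ (q6 ∨ (q4 ∧ ¬q6))).
¬((q3 ∨ (q6 ∨ (q4 ∧ ¬q6))) → (((q5 → ¬q2) ∨ (¬q6 → q3)) ∧ ¬q2)): α-rule — add (q3 ∨ (q6 ∨ (q4 ∧ ¬q6))), ¬(((q5 → ¬q2) ∨ (¬q6 → q3)) ∧ ¬q2).
(((q5 → ¬q2) ∨ (¬q6 → q3)) ∧ ¬q2): α-rule — add ((q5 → ¬q2) ∨ (¬q6 → q3)), ¬q2.
¬(q3 ∨ (q6 ∨ (q4 ∧ ¬q6))): α-rule — add ¬q3, ¬(q6 ∨ (q4 ∧ ¬q6)).
¬(q6 ∨ (q4 ∧ ¬q6)): α-rule — add ¬q6, ¬(q4 ∧ ¬q6).
(q3 ∨ (q6 ∨ (q4 ∧ ¬q6))): β-rule — branch into q3  //  (q6 ∨ (q4 ∧ ¬q6)).
  branch 1 (add q3):
    × closes — contains both q3 and ¬q3.
  branch 2 (add (q6 ∨ (q4 ∧ ¬q6))):
    ¬(((q5 → ¬q2) ∨ (¬q6 → q3)) ∧ ¬q2): β-rule — branch into ¬((q5 → ¬q2) ∨ (¬q6 → q3))  //  ¬¬q2.
      branch 2.1 (add ¬((q5 → ¬q2) ∨ (¬q6 → q3))):
        ¬((q5 → ¬q2) ∨ (¬q6 → q3)): α-rule — add ¬(q5 → ¬q2), ¬(¬q6 → q3).
        ¬(q5 → ¬q2): α-rule — add q5, ¬¬q2.
        × closes — contains both q2 and ¬q2.
      branch 2.2 (add ¬¬q2):
        × closes — contains both q2 and ¬q2.
All 3 branches close.
Every branch closed, so the negation is unsatisfiable and the formula is valid.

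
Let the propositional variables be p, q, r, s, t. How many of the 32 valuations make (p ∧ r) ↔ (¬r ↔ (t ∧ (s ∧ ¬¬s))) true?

Initial set: {((p ∧ r) ↔ (¬r ↔ (t ∧ (s ∧ ¬¬s))))}.
((p ∧ r) ↔ (¬r ↔ (t ∧ (s ∧ ¬¬s)))): β-rule — branch into (p ∧ r), (¬r ↔ (t ∧ (s ∧ ¬¬s)))  //  ¬(p ∧ r), ¬(¬r ↔ (t ∧ (s ∧ ¬¬s))).
  branch 1 (add (p ∧ r), (¬r ↔ (t ∧ (s ∧ ¬¬s)))):
    (p ∧ r): α-rule — add p, r.
    (¬r ↔ (t ∧ (s ∧ ¬¬s))): β-rule — branch into ¬r, (t ∧ (s ∧ ¬¬s))  //  ¬¬r, ¬(t ∧ (s ∧ ¬¬s)).
      branch 1.1 (add ¬r, (t ∧ (s ∧ ¬¬s))):
        × closes — contains both r and ¬r.
      branch 1.2 (add ¬¬r, ¬(t ∧ (s ∧ ¬¬s))):
        ¬(t ∧ (s ∧ ¬¬s)): β-rule — branch into ¬t  //  ¬(s ∧ ¬¬s).
          branch 1.2.1 (add ¬t):
            ○ open, literals {p=true, r=true, t=false}.
          branch 1.2.2 (add ¬(s ∧ ¬¬s)):
            ¬(s ∧ ¬¬s): β-rule — branch into ¬s  //  ¬¬¬s.
              branch 1.2.2.1 (add ¬s):
                ○ open, literals {p=true, r=true, s=false}.
              branch 1.2.2.2 (add ¬¬¬s):
                ¬¬¬s: drop double negation, giving ¬s.
                ○ open, literals {p=true, r=true, s=false}.
  branch 2 (add ¬(p ∧ r), ¬(¬r ↔ (t ∧ (s ∧ ¬¬s)))):
    ¬(p ∧ r): β-rule — branch into ¬p  //  ¬r.
      branch 2.1 (add ¬p):
        ¬(¬r ↔ (t ∧ (s ∧ ¬¬s))): β-rule — branch into ¬r, ¬(t ∧ (s ∧ ¬¬s))  //  ¬¬r, (t ∧ (s ∧ ¬¬s)).
          branch 2.1.1 (add ¬r, ¬(t ∧ (s ∧ ¬¬s))):
            ¬(t ∧ (s ∧ ¬¬s)): β-rule — branch into ¬t  //  ¬(s ∧ ¬¬s).
              branch 2.1.1.1 (add ¬t):
                ○ open, literals {p=false, r=false, t=false}.
              branch 2.1.1.2 (add ¬(s ∧ ¬¬s)):
                ¬(s ∧ ¬¬s): β-rule — branch into ¬s  //  ¬¬¬s.
                  branch 2.1.1.2.1 (add ¬s):
                    ○ open, literals {p=false, r=false, s=false}.
                  branch 2.1.1.2.2 (add ¬¬¬s):
                    ¬¬¬s: drop double negation, giving ¬s.
                    ○ open, literals {p=false, r=false, s=false}.
          branch 2.1.2 (add ¬¬r, (t ∧ (s ∧ ¬¬s))):
            (t ∧ (s ∧ ¬¬s)): α-rule — add t, (s ∧ ¬¬s).
            (s ∧ ¬¬s): α-rule — add s, ¬¬s.
            ¬¬s: drop double negation, giving s.
            ○ open, literals {p=false, r=true, s=true, t=true}.
      branch 2.2 (add ¬r):
        ¬(¬r ↔ (t ∧ (s ∧ ¬¬s))): β-rule — branch into ¬r, ¬(t ∧ (s ∧ ¬¬s))  //  ¬¬r, (t ∧ (s ∧ ¬¬s)).
          branch 2.2.1 (add ¬r, ¬(t ∧ (s ∧ ¬¬s))):
            ¬(t ∧ (s ∧ ¬¬s)): β-rule — branch into ¬t  //  ¬(s ∧ ¬¬s).
              branch 2.2.1.1 (add ¬t):
                ○ open, literals {r=false, t=false}.
              branch 2.2.1.2 (add ¬(s ∧ ¬¬s)):
                ¬(s ∧ ¬¬s): β-rule — branch into ¬s  //  ¬¬¬s.
                  branch 2.2.1.2.1 (add ¬s):
                    ○ open, literals {r=false, s=false}.
                  branch 2.2.1.2.2 (add ¬¬¬s):
                    ¬¬¬s: drop double negation, giving ¬s.
                    ○ open, literals {r=false, s=false}.
          branch 2.2.2 (add ¬¬r, (t ∧ (s ∧ ¬¬s))):
            × closes — contains both r and ¬r.
2 branches closed, 10 open.
Each open branch fixes some atoms; the unmentioned ones are free. Counting distinct full assignments: branch {p=true, r=true, t=false} (q, s) contributes 4 new; branch {p=true, r=true, s=false} (q, t) contributes 2 new; branch {p=true, r=true, s=false} (q, t) contributes 0 new; branch {p=false, r=false, t=false} (q, s) contributes 4 new; branch {p=false, r=false, s=false} (q, t) contributes 2 new; branch {p=false, r=false, s=false} (q, t) contributes 0 new; branch {p=false, r=true, s=true, t=true} (q) contributes 2 new; branch {r=false, t=false} (p, q, s) contributes 4 new; branch {r=false, s=false} (p, q, t) contributes 2 new; branch {r=false, s=false} (p, q, t) contributes 0 new. Total: 20.

20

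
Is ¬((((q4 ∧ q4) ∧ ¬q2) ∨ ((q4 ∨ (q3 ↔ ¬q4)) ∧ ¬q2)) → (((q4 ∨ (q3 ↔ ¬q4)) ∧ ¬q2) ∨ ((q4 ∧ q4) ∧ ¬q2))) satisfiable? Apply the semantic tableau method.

Initial set: {¬((((q4 ∧ q4) ∧ ¬q2) ∨ ((q4 ∨ (q3 ↔ ¬q4)) ∧ ¬q2)) → (((q4 ∨ (q3 ↔ ¬q4)) ∧ ¬q2) ∨ ((q4 ∧ q4) ∧ ¬q2)))}.
¬((((q4 ∧ q4) ∧ ¬q2) ∨ ((q4 ∨ (q3 ↔ ¬q4)) ∧ ¬q2)) → (((q4 ∨ (q3 ↔ ¬q4)) ∧ ¬q2) ∨ ((q4 ∧ q4) ∧ ¬q2))): α-rule — add (((q4 ∧ q4) ∧ ¬q2) ∨ ((q4 ∨ (q3 ↔ ¬q4)) ∧ ¬q2)), ¬(((q4 ∨ (q3 ↔ ¬q4)) ∧ ¬q2) ∨ ((q4 ∧ q4) ∧ ¬q2)).
¬(((q4 ∨ (q3 ↔ ¬q4)) ∧ ¬q2) ∨ ((q4 ∧ q4) ∧ ¬q2)): α-rule — add ¬((q4 ∨ (q3 ↔ ¬q4)) ∧ ¬q2), ¬((q4 ∧ q4) ∧ ¬q2).
(((q4 ∧ q4) ∧ ¬q2) ∨ ((q4 ∨ (q3 ↔ ¬q4)) ∧ ¬q2)): β-rule — branch into ((q4 ∧ q4) ∧ ¬q2)  //  ((q4 ∨ (q3 ↔ ¬q4)) ∧ ¬q2).
  branch 1 (add ((q4 ∧ q4) ∧ ¬q2)):
    ((q4 ∧ q4) ∧ ¬q2): α-rule — add (q4 ∧ q4), ¬q2.
    (q4 ∧ q4): α-rule — add q4, q4.
    ¬((q4 ∨ (q3 ↔ ¬q4)) ∧ ¬q2): β-rule — branch into ¬(q4 ∨ (q3 ↔ ¬q4))  //  ¬¬q2.
      branch 1.1 (add ¬(q4 ∨ (q3 ↔ ¬q4))):
        ¬(q4 ∨ (q3 ↔ ¬q4)): α-rule — add ¬q4, ¬(q3 ↔ ¬q4).
        × closes — contains both q4 and ¬q4.
      branch 1.2 (add ¬¬q2):
        × closes — contains both q2 and ¬q2.
  branch 2 (add ((q4 ∨ (q3 ↔ ¬q4)) ∧ ¬q2)):
    ((q4 ∨ (q3 ↔ ¬q4)) ∧ ¬q2): α-rule — add (q4 ∨ (q3 ↔ ¬q4)), ¬q2.
    ¬((q4 ∨ (q3 ↔ ¬q4)) ∧ ¬q2): β-rule — branch into ¬(q4 ∨ (q3 ↔ ¬q4))  //  ¬¬q2.
      branch 2.1 (add ¬(q4 ∨ (q3 ↔ ¬q4))):
        ¬(q4 ∨ (q3 ↔ ¬q4)): α-rule — add ¬q4, ¬(q3 ↔ ¬q4).
        ¬((q4 ∧ q4) ∧ ¬q2): β-rule — branch into ¬(q4 ∧ q4)  //  ¬¬q2.
          branch 2.1.1 (add ¬(q4 ∧ q4)):
            (q4 ∨ (q3 ↔ ¬q4)): β-rule — branch into q4  //  (q3 ↔ ¬q4).
              branch 2.1.1.1 (add q4):
                × closes — contains both q4 and ¬q4.
              branch 2.1.1.2 (add (q3 ↔ ¬q4)):
                ¬(q3 ↔ ¬q4): β-rule — branch into q3, ¬¬q4  //  ¬q3, ¬q4.
                  branch 2.1.1.2.1 (add q3, ¬¬q4):
                    × closes — contains both q4 and ¬q4.
                  branch 2.1.1.2.2 (add ¬q3, ¬q4):
                    ¬(q4 ∧ q4): β-rule — branch into ¬q4  //  ¬q4.
                      branch 2.1.1.2.2.1 (add ¬q4):
                        (q3 ↔ ¬q4): β-rule — branch into q3, ¬q4  //  ¬q3, ¬¬q4.
                          branch 2.1.1.2.2.1.1 (add q3, ¬q4):
                            × closes — contains both q3 and ¬q3.
                          branch 2.1.1.2.2.1.2 (add ¬q3, ¬¬q4):
                            × closes — contains both q4 and ¬q4.
                      branch 2.1.1.2.2.2 (add ¬q4):
                        (q3 ↔ ¬q4): β-rule — branch into q3, ¬q4  //  ¬q3, ¬¬q4.
                          branch 2.1.1.2.2.2.1 (add q3, ¬q4):
                            × closes — contains both q3 and ¬q3.
                          branch 2.1.1.2.2.2.2 (add ¬q3, ¬¬q4):
                            × closes — contains both q4 and ¬q4.
          branch 2.1.2 (add ¬¬q2):
            × closes — contains both q2 and ¬q2.
      branch 2.2 (add ¬¬q2):
        × closes — contains both q2 and ¬q2.
All 10 branches close.
Every branch closed; the formula is unsatisfiable.

Unsatisfiable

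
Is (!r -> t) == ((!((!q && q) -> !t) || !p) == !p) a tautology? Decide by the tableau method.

Not valid

Assume the negation and expand:
Initial set: {F ((!r -> t) == ((!((!q && q) -> !t) || !p) == !p))}.
F ((!r -> t) == ((!((!q && q) -> !t) || !p) == !p)): β-rule — branch into T (!r -> t), F ((!((!q && q) -> !t) || !p) == !p)  //  F (!r -> t), T ((!((!q && q) -> !t) || !p) == !p).
  branch 1 (add T (!r -> t), F ((!((!q && q) -> !t) || !p) == !p)):
    T (!r -> t): β-rule — branch into F !r  //  T t.
      branch 1.1 (add F !r):
        F ((!((!q && q) -> !t) || !p) == !p): β-rule — branch into T (!((!q && q) -> !t) || !p), F !p  //  F (!((!q && q) -> !t) || !p), T !p.
          branch 1.1.1 (add T (!((!q && q) -> !t) || !p), F !p):
            T (!((!q && q) -> !t) || !p): β-rule — branch into T !((!q && q) -> !t)  //  T !p.
              branch 1.1.1.1 (add T !((!q && q) -> !t)):
                T !((!q && q) -> !t): α-rule — add T (!q && q), F !t.
                T (!q && q): α-rule — add T !q, T q.
                × closes — contains both q and !q.
              branch 1.1.1.2 (add T !p):
                × closes — contains both p and !p.
          branch 1.1.2 (add F (!((!q && q) -> !t) || !p), T !p):
            F (!((!q && q) -> !t) || !p): α-rule — add F !((!q && q) -> !t), F !p.
            × closes — contains both p and !p.
      branch 1.2 (add T t):
        F ((!((!q && q) -> !t) || !p) == !p): β-rule — branch into T (!((!q && q) -> !t) || !p), F !p  //  F (!((!q && q) -> !t) || !p), T !p.
          branch 1.2.1 (add T (!((!q && q) -> !t) || !p), F !p):
            T (!((!q && q) -> !t) || !p): β-rule — branch into T !((!q && q) -> !t)  //  T !p.
              branch 1.2.1.1 (add T !((!q && q) -> !t)):
                T !((!q && q) -> !t): α-rule — add T (!q && q), F !t.
                T (!q && q): α-rule — add T !q, T q.
                × closes — contains both q and !q.
              branch 1.2.1.2 (add T !p):
                × closes — contains both p and !p.
          branch 1.2.2 (add F (!((!q && q) -> !t) || !p), T !p):
            F (!((!q && q) -> !t) || !p): α-rule — add F !((!q && q) -> !t), F !p.
            × closes — contains both p and !p.
  branch 2 (add F (!r -> t), T ((!((!q && q) -> !t) || !p) == !p)):
    F (!r -> t): α-rule — add T !r, F t.
    T ((!((!q && q) -> !t) || !p) == !p): β-rule — branch into T (!((!q && q) -> !t) || !p), T !p  //  F (!((!q && q) -> !t) || !p), F !p.
      branch 2.1 (add T (!((!q && q) -> !t) || !p), T !p):
        T (!((!q && q) -> !t) || !p): β-rule — branch into T !((!q && q) -> !t)  //  T !p.
          branch 2.1.1 (add T !((!q && q) -> !t)):
            T !((!q && q) -> !t): α-rule — add T (!q && q), F !t.
            × closes — contains both t and !t.
          branch 2.1.2 (add T !p):
            ○ open, literals {p=0, r=0, t=0}.
      branch 2.2 (add F (!((!q && q) -> !t) || !p), F !p):
        F (!((!q && q) -> !t) || !p): α-rule — add F !((!q && q) -> !t), F !p.
        F !((!q && q) -> !t): β-rule — branch into F (!q && q)  //  T !t.
          branch 2.2.1 (add F (!q && q)):
            F (!q && q): β-rule — branch into F !q  //  F q.
              branch 2.2.1.1 (add F !q):
                ○ open, literals {p=1, q=1, r=0, t=0}.
              branch 2.2.1.2 (add F q):
                ○ open, literals {p=1, q=0, r=0, t=0}.
          branch 2.2.2 (add T !t):
            ○ open, literals {p=1, r=0, t=0}.
7 branches closed, 4 open.
An open branch gives a countermodel: p=0, r=0, t=0 (unmentioned atoms arbitrary); under it the original formula is false.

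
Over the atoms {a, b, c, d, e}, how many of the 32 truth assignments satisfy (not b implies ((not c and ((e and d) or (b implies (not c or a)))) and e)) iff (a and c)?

12

Initial set: {((not b implies ((not c and ((e and d) or (b implies (not c or a)))) and e)) iff (a and c))}.
((not b implies ((not c and ((e and d) or (b implies (not c or a)))) and e)) iff (a and c)): β-rule — branch into (not b implies ((not c and ((e and d) or (b implies (not c or a)))) and e)), (a and c)  //  not (not b implies ((not c and ((e and d) or (b implies (not c or a)))) and e)), not (a and c).
  branch 1 (add (not b implies ((not c and ((e and d) or (b implies (not c or a)))) and e)), (a and c)):
    (a and c): α-rule — add a, c.
    (not b implies ((not c and ((e and d) or (b implies (not c or a)))) and e)): β-rule — branch into not not b  //  ((not c and ((e and d) or (b implies (not c or a)))) and e).
      branch 1.1 (add not not b):
        ○ open, literals {a=1, b=1, c=1}.
      branch 1.2 (add ((not c and ((e and d) or (b implies (not c or a)))) and e)):
        ((not c and ((e and d) or (b implies (not c or a)))) and e): α-rule — add (not c and ((e and d) or (b implies (not c or a)))), e.
        (not c and ((e and d) or (b implies (not c or a)))): α-rule — add not c, ((e and d) or (b implies (not c or a))).
        × closes — contains both c and not c.
  branch 2 (add not (not b implies ((not c and ((e and d) or (b implies (not c or a)))) and e)), not (a and c)):
    not (not b implies ((not c and ((e and d) or (b implies (not c or a)))) and e)): α-rule — add not b, not ((not c and ((e and d) or (b implies (not c or a)))) and e).
    not (a and c): β-rule — branch into not a  //  not c.
      branch 2.1 (add not a):
        not ((not c and ((e and d) or (b implies (not c or a)))) and e): β-rule — branch into not (not c and ((e and d) or (b implies (not c or a))))  //  not e.
          branch 2.1.1 (add not (not c and ((e and d) or (b implies (not c or a))))):
            not (not c and ((e and d) or (b implies (not c or a)))): β-rule — branch into not not c  //  not ((e and d) or (b implies (not c or a))).
              branch 2.1.1.1 (add not not c):
                ○ open, literals {a=0, b=0, c=1}.
              branch 2.1.1.2 (add not ((e and d) or (b implies (not c or a)))):
                not ((e and d) or (b implies (not c or a))): α-rule — add not (e and d), not (b implies (not c or a)).
                not (b implies (not c or a)): α-rule — add b, not (not c or a).
                × closes — contains both b and not b.
          branch 2.1.2 (add not e):
            ○ open, literals {a=0, b=0, e=0}.
      branch 2.2 (add not c):
        not ((not c and ((e and d) or (b implies (not c or a)))) and e): β-rule — branch into not (not c and ((e and d) or (b implies (not c or a))))  //  not e.
          branch 2.2.1 (add not (not c and ((e and d) or (b implies (not c or a))))):
            not (not c and ((e and d) or (b implies (not c or a)))): β-rule — branch into not not c  //  not ((e and d) or (b implies (not c or a))).
              branch 2.2.1.1 (add not not c):
                × closes — contains both c and not c.
              branch 2.2.1.2 (add not ((e and d) or (b implies (not c or a)))):
                not ((e and d) or (b implies (not c or a))): α-rule — add not (e and d), not (b implies (not c or a)).
                not (b implies (not c or a)): α-rule — add b, not (not c or a).
                × closes — contains both b and not b.
          branch 2.2.2 (add not e):
            ○ open, literals {b=0, c=0, e=0}.
4 branches closed, 4 open.
Each open branch fixes some atoms; the unmentioned ones are free. Counting distinct full assignments: branch {a=1, b=1, c=1} (d, e) contributes 4 new; branch {a=0, b=0, c=1} (d, e) contributes 4 new; branch {a=0, b=0, e=0} (c, d) contributes 2 new; branch {b=0, c=0, e=0} (a, d) contributes 2 new. Total: 12.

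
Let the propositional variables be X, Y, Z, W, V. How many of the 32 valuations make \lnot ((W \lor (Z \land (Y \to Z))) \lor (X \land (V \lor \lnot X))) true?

6

Initial set: {T \lnot ((W \lor (Z \land (Y \to Z))) \lor (X \land (V \lor \lnot X)))}.
T \lnot ((W \lor (Z \land (Y \to Z))) \lor (X \land (V \lor \lnot X))): α-rule — add F (W \lor (Z \land (Y \to Z))), F (X \land (V \lor \lnot X)).
F (W \lor (Z \land (Y \to Z))): α-rule — add F W, F (Z \land (Y \to Z)).
F (X \land (V \lor \lnot X)): β-rule — branch into F X  //  F (V \lor \lnot X).
  branch 1 (add F X):
    F (Z \land (Y \to Z)): β-rule — branch into F Z  //  F (Y \to Z).
      branch 1.1 (add F Z):
        ○ open, literals {W=0, X=0, Z=0}.
      branch 1.2 (add F (Y \to Z)):
        F (Y \to Z): α-rule — add T Y, F Z.
        ○ open, literals {W=0, X=0, Y=1, Z=0}.
  branch 2 (add F (V \lor \lnot X)):
    F (V \lor \lnot X): α-rule — add F V, F \lnot X.
    F (Z \land (Y \to Z)): β-rule — branch into F Z  //  F (Y \to Z).
      branch 2.1 (add F Z):
        ○ open, literals {V=0, W=0, X=1, Z=0}.
      branch 2.2 (add F (Y \to Z)):
        F (Y \to Z): α-rule — add T Y, F Z.
        ○ open, literals {V=0, W=0, X=1, Y=1, Z=0}.
0 branches closed, 4 open.
Each open branch fixes some atoms; the unmentioned ones are free. Counting distinct full assignments: branch {W=0, X=0, Z=0} (Y, V) contributes 4 new; branch {W=0, X=0, Y=1, Z=0} (V) contributes 0 new; branch {V=0, W=0, X=1, Z=0} (Y) contributes 2 new; branch {V=0, W=0, X=1, Y=1, Z=0} (none free) contributes 0 new. Total: 6.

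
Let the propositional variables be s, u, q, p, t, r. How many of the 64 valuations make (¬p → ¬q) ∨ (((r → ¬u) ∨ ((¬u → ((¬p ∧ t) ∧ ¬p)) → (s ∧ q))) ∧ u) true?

Initial set: {T ((¬p → ¬q) ∨ (((r → ¬u) ∨ ((¬u → ((¬p ∧ t) ∧ ¬p)) → (s ∧ q))) ∧ u))}.
T ((¬p → ¬q) ∨ (((r → ¬u) ∨ ((¬u → ((¬p ∧ t) ∧ ¬p)) → (s ∧ q))) ∧ u)): β-rule — branch into T (¬p → ¬q)  //  T (((r → ¬u) ∨ ((¬u → ((¬p ∧ t) ∧ ¬p)) → (s ∧ q))) ∧ u).
  branch 1 (add T (¬p → ¬q)):
    T (¬p → ¬q): β-rule — branch into F ¬p  //  T ¬q.
      branch 1.1 (add F ¬p):
        ○ open, literals {p=1}.
      branch 1.2 (add T ¬q):
        ○ open, literals {q=0}.
  branch 2 (add T (((r → ¬u) ∨ ((¬u → ((¬p ∧ t) ∧ ¬p)) → (s ∧ q))) ∧ u)):
    T (((r → ¬u) ∨ ((¬u → ((¬p ∧ t) ∧ ¬p)) → (s ∧ q))) ∧ u): α-rule — add T ((r → ¬u) ∨ ((¬u → ((¬p ∧ t) ∧ ¬p)) → (s ∧ q))), T u.
    T ((r → ¬u) ∨ ((¬u → ((¬p ∧ t) ∧ ¬p)) → (s ∧ q))): β-rule — branch into T (r → ¬u)  //  T ((¬u → ((¬p ∧ t) ∧ ¬p)) → (s ∧ q)).
      branch 2.1 (add T (r → ¬u)):
        T (r → ¬u): β-rule — branch into F r  //  T ¬u.
          branch 2.1.1 (add F r):
            ○ open, literals {r=0, u=1}.
          branch 2.1.2 (add T ¬u):
            × closes — contains both u and ¬u.
      branch 2.2 (add T ((¬u → ((¬p ∧ t) ∧ ¬p)) → (s ∧ q))):
        T ((¬u → ((¬p ∧ t) ∧ ¬p)) → (s ∧ q)): β-rule — branch into F (¬u → ((¬p ∧ t) ∧ ¬p))  //  T (s ∧ q).
          branch 2.2.1 (add F (¬u → ((¬p ∧ t) ∧ ¬p))):
            F (¬u → ((¬p ∧ t) ∧ ¬p)): α-rule — add T ¬u, F ((¬p ∧ t) ∧ ¬p).
            × closes — contains both u and ¬u.
          branch 2.2.2 (add T (s ∧ q)):
            T (s ∧ q): α-rule — add T s, T q.
            ○ open, literals {q=1, s=1, u=1}.
2 branches closed, 4 open.
Each open branch fixes some atoms; the unmentioned ones are free. Counting distinct full assignments: branch {p=1} (s, u, q, t, r) contributes 32 new; branch {q=0} (s, u, p, t, r) contributes 16 new; branch {r=0, u=1} (s, q, p, t) contributes 4 new; branch {q=1, s=1, u=1} (p, t, r) contributes 2 new. Total: 54.

54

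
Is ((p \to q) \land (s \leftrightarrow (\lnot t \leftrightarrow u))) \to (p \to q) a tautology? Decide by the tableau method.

Valid

Assume the negation and expand:
Initial set: {F (((p \to q) \land (s \leftrightarrow (\lnot t \leftrightarrow u))) \to (p \to q))}.
F (((p \to q) \land (s \leftrightarrow (\lnot t \leftrightarrow u))) \to (p \to q)): α-rule — add T ((p \to q) \land (s \leftrightarrow (\lnot t \leftrightarrow u))), F (p \to q).
T ((p \to q) \land (s \leftrightarrow (\lnot t \leftrightarrow u))): α-rule — add T (p \to q), T (s \leftrightarrow (\lnot t \leftrightarrow u)).
F (p \to q): α-rule — add T p, F q.
T (p \to q): β-rule — branch into F p  //  T q.
  branch 1 (add F p):
    × closes — contains both p and \lnot p.
  branch 2 (add T q):
    × closes — contains both q and \lnot q.
All 2 branches close.
Every branch closed, so the negation is unsatisfiable and the formula is valid.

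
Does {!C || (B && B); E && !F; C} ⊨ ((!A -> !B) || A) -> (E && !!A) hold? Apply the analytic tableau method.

Initial set: {(!C || (B && B)); (E && !F); C; !(((!A -> !B) || A) -> (E && !!A))}.
(E && !F): α-rule — add E, !F.
!(((!A -> !B) || A) -> (E && !!A)): α-rule — add ((!A -> !B) || A), !(E && !!A).
(!C || (B && B)): β-rule — branch into !C  //  (B && B).
  branch 1 (add !C):
    × closes — contains both C and !C.
  branch 2 (add (B && B)):
    (B && B): α-rule — add B, B.
    ((!A -> !B) || A): β-rule — branch into (!A -> !B)  //  A.
      branch 2.1 (add (!A -> !B)):
        !(E && !!A): β-rule — branch into !E  //  !!!A.
          branch 2.1.1 (add !E):
            × closes — contains both E and !E.
          branch 2.1.2 (add !!!A):
            !!!A: drop double negation, giving !A.
            (!A -> !B): β-rule — branch into !!A  //  !B.
              branch 2.1.2.1 (add !!A):
                × closes — contains both A and !A.
              branch 2.1.2.2 (add !B):
                × closes — contains both B and !B.
      branch 2.2 (add A):
        !(E && !!A): β-rule — branch into !E  //  !!!A.
          branch 2.2.1 (add !E):
            × closes — contains both E and !E.
          branch 2.2.2 (add !!!A):
            !!!A: drop double negation, giving !A.
            × closes — contains both A and !A.
All 6 branches close.
Every branch closed, so the premises entail the conclusion.

Yes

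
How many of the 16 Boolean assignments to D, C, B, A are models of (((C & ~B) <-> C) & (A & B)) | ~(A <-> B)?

10

Initial set: {T ((((C & ~B) <-> C) & (A & B)) | ~(A <-> B))}.
T ((((C & ~B) <-> C) & (A & B)) | ~(A <-> B)): β-rule — branch into T (((C & ~B) <-> C) & (A & B))  //  T ~(A <-> B).
  branch 1 (add T (((C & ~B) <-> C) & (A & B))):
    T (((C & ~B) <-> C) & (A & B)): α-rule — add T ((C & ~B) <-> C), T (A & B).
    T (A & B): α-rule — add T A, T B.
    T ((C & ~B) <-> C): β-rule — branch into T (C & ~B), T C  //  F (C & ~B), F C.
      branch 1.1 (add T (C & ~B), T C):
        T (C & ~B): α-rule — add T C, T ~B.
        × closes — contains both B and ~B.
      branch 1.2 (add F (C & ~B), F C):
        F (C & ~B): β-rule — branch into F C  //  F ~B.
          branch 1.2.1 (add F C):
            ○ open, literals {A=T, B=T, C=F}.
          branch 1.2.2 (add F ~B):
            ○ open, literals {A=T, B=T, C=F}.
  branch 2 (add T ~(A <-> B)):
    T ~(A <-> B): β-rule — branch into T A, F B  //  F A, T B.
      branch 2.1 (add T A, F B):
        ○ open, literals {A=T, B=F}.
      branch 2.2 (add F A, T B):
        ○ open, literals {A=F, B=T}.
1 branch closed, 4 open.
Each open branch fixes some atoms; the unmentioned ones are free. Counting distinct full assignments: branch {A=T, B=T, C=F} (D) contributes 2 new; branch {A=T, B=T, C=F} (D) contributes 0 new; branch {A=T, B=F} (D, C) contributes 4 new; branch {A=F, B=T} (D, C) contributes 4 new. Total: 10.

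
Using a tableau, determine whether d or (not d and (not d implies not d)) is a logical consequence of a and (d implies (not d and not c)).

Initial set: {T (a and (d implies (not d and not c))); F (d or (not d and (not d implies not d)))}.
T (a and (d implies (not d and not c))): α-rule — add T a, T (d implies (not d and not c)).
F (d or (not d and (not d implies not d))): α-rule — add F d, F (not d and (not d implies not d)).
T (d implies (not d and not c)): β-rule — branch into F d  //  T (not d and not c).
  branch 1 (add F d):
    F (not d and (not d implies not d)): β-rule — branch into F not d  //  F (not d implies not d).
      branch 1.1 (add F not d):
        × closes — contains both d and not d.
      branch 1.2 (add F (not d implies not d)):
        F (not d implies not d): α-rule — add T not d, F not d.
        × closes — contains both d and not d.
  branch 2 (add T (not d and not c)):
    T (not d and not c): α-rule — add T not d, T not c.
    F (not d and (not d implies not d)): β-rule — branch into F not d  //  F (not d implies not d).
      branch 2.1 (add F not d):
        × closes — contains both d and not d.
      branch 2.2 (add F (not d implies not d)):
        F (not d implies not d): α-rule — add T not d, F not d.
        × closes — contains both d and not d.
All 4 branches close.
Every branch closed, so the premises entail the conclusion.

Yes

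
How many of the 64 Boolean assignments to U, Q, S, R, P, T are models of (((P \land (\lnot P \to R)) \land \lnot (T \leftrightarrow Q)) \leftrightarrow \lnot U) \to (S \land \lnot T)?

Initial set: {((((P \land (\lnot P \to R)) \land \lnot (T \leftrightarrow Q)) \leftrightarrow \lnot U) \to (S \land \lnot T))}.
((((P \land (\lnot P \to R)) \land \lnot (T \leftrightarrow Q)) \leftrightarrow \lnot U) \to (S \land \lnot T)): β-rule — branch into \lnot (((P \land (\lnot P \to R)) \land \lnot (T \leftrightarrow Q)) \leftrightarrow \lnot U)  //  (S \land \lnot T).
  branch 1 (add \lnot (((P \land (\lnot P \to R)) \land \lnot (T \leftrightarrow Q)) \leftrightarrow \lnot U)):
    \lnot (((P \land (\lnot P \to R)) \land \lnot (T \leftrightarrow Q)) \leftrightarrow \lnot U): β-rule — branch into ((P \land (\lnot P \to R)) \land \lnot (T \leftrightarrow Q)), \lnot \lnot U  //  \lnot ((P \land (\lnot P \to R)) \land \lnot (T \leftrightarrow Q)), \lnot U.
      branch 1.1 (add ((P \land (\lnot P \to R)) \land \lnot (T \leftrightarrow Q)), \lnot \lnot U):
        ((P \land (\lnot P \to R)) \land \lnot (T \leftrightarrow Q)): α-rule — add (P \land (\lnot P \to R)), \lnot (T \leftrightarrow Q).
        (P \land (\lnot P \to R)): α-rule — add P, (\lnot P \to R).
        \lnot (T \leftrightarrow Q): β-rule — branch into T, \lnot Q  //  \lnot T, Q.
          branch 1.1.1 (add T, \lnot Q):
            (\lnot P \to R): β-rule — branch into \lnot \lnot P  //  R.
              branch 1.1.1.1 (add \lnot \lnot P):
                ○ open, literals {P=true, Q=false, T=true, U=true}.
              branch 1.1.1.2 (add R):
                ○ open, literals {P=true, Q=false, R=true, T=true, U=true}.
          branch 1.1.2 (add \lnot T, Q):
            (\lnot P \to R): β-rule — branch into \lnot \lnot P  //  R.
              branch 1.1.2.1 (add \lnot \lnot P):
                ○ open, literals {P=true, Q=true, T=false, U=true}.
              branch 1.1.2.2 (add R):
                ○ open, literals {P=true, Q=true, R=true, T=false, U=true}.
      branch 1.2 (add \lnot ((P \land (\lnot P \to R)) \land \lnot (T \leftrightarrow Q)), \lnot U):
        \lnot ((P \land (\lnot P \to R)) \land \lnot (T \leftrightarrow Q)): β-rule — branch into \lnot (P \land (\lnot P \to R))  //  \lnot \lnot (T \leftrightarrow Q).
          branch 1.2.1 (add \lnot (P \land (\lnot P \to R))):
            \lnot (P \land (\lnot P \to R)): β-rule — branch into \lnot P  //  \lnot (\lnot P \to R).
              branch 1.2.1.1 (add \lnot P):
                ○ open, literals {P=false, U=false}.
              branch 1.2.1.2 (add \lnot (\lnot P \to R)):
                \lnot (\lnot P \to R): α-rule — add \lnot P, \lnot R.
                ○ open, literals {P=false, R=false, U=false}.
          branch 1.2.2 (add \lnot \lnot (T \leftrightarrow Q)):
            \lnot \lnot (T \leftrightarrow Q): β-rule — branch into T, Q  //  \lnot T, \lnot Q.
              branch 1.2.2.1 (add T, Q):
                ○ open, literals {Q=true, T=true, U=false}.
              branch 1.2.2.2 (add \lnot T, \lnot Q):
                ○ open, literals {Q=false, T=false, U=false}.
  branch 2 (add (S \land \lnot T)):
    (S \land \lnot T): α-rule — add S, \lnot T.
    ○ open, literals {S=true, T=false}.
0 branches closed, 9 open.
Each open branch fixes some atoms; the unmentioned ones are free. Counting distinct full assignments: branch {P=true, Q=false, T=true, U=true} (S, R) contributes 4 new; branch {P=true, Q=false, R=true, T=true, U=true} (S) contributes 0 new; branch {P=true, Q=true, T=false, U=true} (S, R) contributes 4 new; branch {P=true, Q=true, R=true, T=false, U=true} (S) contributes 0 new; branch {P=false, U=false} (Q, S, R, T) contributes 16 new; branch {P=false, R=false, U=false} (Q, S, T) contributes 0 new; branch {Q=true, T=true, U=false} (S, R, P) contributes 4 new; branch {Q=false, T=false, U=false} (S, R, P) contributes 4 new; branch {S=true, T=false} (U, Q, R, P) contributes 8 new. Total: 40.

40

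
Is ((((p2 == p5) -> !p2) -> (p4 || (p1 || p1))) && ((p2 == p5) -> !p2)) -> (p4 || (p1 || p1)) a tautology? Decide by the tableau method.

Valid

Assume the negation and expand:
Initial set: {F (((((p2 == p5) -> !p2) -> (p4 || (p1 || p1))) && ((p2 == p5) -> !p2)) -> (p4 || (p1 || p1)))}.
F (((((p2 == p5) -> !p2) -> (p4 || (p1 || p1))) && ((p2 == p5) -> !p2)) -> (p4 || (p1 || p1))): α-rule — add T ((((p2 == p5) -> !p2) -> (p4 || (p1 || p1))) && ((p2 == p5) -> !p2)), F (p4 || (p1 || p1)).
T ((((p2 == p5) -> !p2) -> (p4 || (p1 || p1))) && ((p2 == p5) -> !p2)): α-rule — add T (((p2 == p5) -> !p2) -> (p4 || (p1 || p1))), T ((p2 == p5) -> !p2).
F (p4 || (p1 || p1)): α-rule — add F p4, F (p1 || p1).
F (p1 || p1): α-rule — add F p1, F p1.
T (((p2 == p5) -> !p2) -> (p4 || (p1 || p1))): β-rule — branch into F ((p2 == p5) -> !p2)  //  T (p4 || (p1 || p1)).
  branch 1 (add F ((p2 == p5) -> !p2)):
    F ((p2 == p5) -> !p2): α-rule — add T (p2 == p5), F !p2.
    T ((p2 == p5) -> !p2): β-rule — branch into F (p2 == p5)  //  T !p2.
      branch 1.1 (add F (p2 == p5)):
        T (p2 == p5): β-rule — branch into T p2, T p5  //  F p2, F p5.
          branch 1.1.1 (add T p2, T p5):
            F (p2 == p5): β-rule — branch into T p2, F p5  //  F p2, T p5.
              branch 1.1.1.1 (add T p2, F p5):
                × closes — contains both p5 and !p5.
              branch 1.1.1.2 (add F p2, T p5):
                × closes — contains both p2 and !p2.
          branch 1.1.2 (add F p2, F p5):
            × closes — contains both p2 and !p2.
      branch 1.2 (add T !p2):
        × closes — contains both p2 and !p2.
  branch 2 (add T (p4 || (p1 || p1))):
    T ((p2 == p5) -> !p2): β-rule — branch into F (p2 == p5)  //  T !p2.
      branch 2.1 (add F (p2 == p5)):
        T (p4 || (p1 || p1)): β-rule — branch into T p4  //  T (p1 || p1).
          branch 2.1.1 (add T p4):
            × closes — contains both p4 and !p4.
          branch 2.1.2 (add T (p1 || p1)):
            F (p2 == p5): β-rule — branch into T p2, F p5  //  F p2, T p5.
              branch 2.1.2.1 (add T p2, F p5):
                T (p1 || p1): β-rule — branch into T p1  //  T p1.
                  branch 2.1.2.1.1 (add T p1):
                    × closes — contains both p1 and !p1.
                  branch 2.1.2.1.2 (add T p1):
                    × closes — contains both p1 and !p1.
              branch 2.1.2.2 (add F p2, T p5):
                T (p1 || p1): β-rule — branch into T p1  //  T p1.
                  branch 2.1.2.2.1 (add T p1):
                    × closes — contains both p1 and !p1.
                  branch 2.1.2.2.2 (add T p1):
                    × closes — contains both p1 and !p1.
      branch 2.2 (add T !p2):
        T (p4 || (p1 || p1)): β-rule — branch into T p4  //  T (p1 || p1).
          branch 2.2.1 (add T p4):
            × closes — contains both p4 and !p4.
          branch 2.2.2 (add T (p1 || p1)):
            T (p1 || p1): β-rule — branch into T p1  //  T p1.
              branch 2.2.2.1 (add T p1):
                × closes — contains both p1 and !p1.
              branch 2.2.2.2 (add T p1):
                × closes — contains both p1 and !p1.
All 12 branches close.
Every branch closed, so the negation is unsatisfiable and the formula is valid.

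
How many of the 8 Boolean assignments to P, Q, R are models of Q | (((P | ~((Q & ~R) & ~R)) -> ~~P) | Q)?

Initial set: {(Q | (((P | ~((Q & ~R) & ~R)) -> ~~P) | Q))}.
(Q | (((P | ~((Q & ~R) & ~R)) -> ~~P) | Q)): β-rule — branch into Q  //  (((P | ~((Q & ~R) & ~R)) -> ~~P) | Q).
  branch 1 (add Q):
    ○ open, literals {Q=true}.
  branch 2 (add (((P | ~((Q & ~R) & ~R)) -> ~~P) | Q)):
    (((P | ~((Q & ~R) & ~R)) -> ~~P) | Q): β-rule — branch into ((P | ~((Q & ~R) & ~R)) -> ~~P)  //  Q.
      branch 2.1 (add ((P | ~((Q & ~R) & ~R)) -> ~~P)):
        ((P | ~((Q & ~R) & ~R)) -> ~~P): β-rule — branch into ~(P | ~((Q & ~R) & ~R))  //  ~~P.
          branch 2.1.1 (add ~(P | ~((Q & ~R) & ~R))):
            ~(P | ~((Q & ~R) & ~R)): α-rule — add ~P, ~~((Q & ~R) & ~R).
            ~~((Q & ~R) & ~R): α-rule — add (Q & ~R), ~R.
            (Q & ~R): α-rule — add Q, ~R.
            ○ open, literals {P=false, Q=true, R=false}.
          branch 2.1.2 (add ~~P):
            ~~P: drop double negation, giving P.
            ○ open, literals {P=true}.
      branch 2.2 (add Q):
        ○ open, literals {Q=true}.
0 branches closed, 4 open.
Each open branch fixes some atoms; the unmentioned ones are free. Counting distinct full assignments: branch {Q=true} (P, R) contributes 4 new; branch {P=false, Q=true, R=false} (none free) contributes 0 new; branch {P=true} (Q, R) contributes 2 new; branch {Q=true} (P, R) contributes 0 new. Total: 6.

6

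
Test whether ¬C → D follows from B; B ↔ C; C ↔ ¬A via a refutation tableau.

Initial set: {T B; T (B ↔ C); T (C ↔ ¬A); F (¬C → D)}.
F (¬C → D): α-rule — add T ¬C, F D.
T (B ↔ C): β-rule — branch into T B, T C  //  F B, F C.
  branch 1 (add T B, T C):
    × closes — contains both C and ¬C.
  branch 2 (add F B, F C):
    × closes — contains both B and ¬B.
All 2 branches close.
Every branch closed, so the premises entail the conclusion.

Yes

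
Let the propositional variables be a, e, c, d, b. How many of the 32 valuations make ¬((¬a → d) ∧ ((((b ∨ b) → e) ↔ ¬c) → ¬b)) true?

Initial set: {¬((¬a → d) ∧ ((((b ∨ b) → e) ↔ ¬c) → ¬b))}.
¬((¬a → d) ∧ ((((b ∨ b) → e) ↔ ¬c) → ¬b)): β-rule — branch into ¬(¬a → d)  //  ¬((((b ∨ b) → e) ↔ ¬c) → ¬b).
  branch 1 (add ¬(¬a → d)):
    ¬(¬a → d): α-rule — add ¬a, ¬d.
    ○ open, literals {a=F, d=F}.
  branch 2 (add ¬((((b ∨ b) → e) ↔ ¬c) → ¬b)):
    ¬((((b ∨ b) → e) ↔ ¬c) → ¬b): α-rule — add (((b ∨ b) → e) ↔ ¬c), ¬¬b.
    (((b ∨ b) → e) ↔ ¬c): β-rule — branch into ((b ∨ b) → e), ¬c  //  ¬((b ∨ b) → e), ¬¬c.
      branch 2.1 (add ((b ∨ b) → e), ¬c):
        ((b ∨ b) → e): β-rule — branch into ¬(b ∨ b)  //  e.
          branch 2.1.1 (add ¬(b ∨ b)):
            ¬(b ∨ b): α-rule — add ¬b, ¬b.
            × closes — contains both b and ¬b.
          branch 2.1.2 (add e):
            ○ open, literals {b=T, c=F, e=T}.
      branch 2.2 (add ¬((b ∨ b) → e), ¬¬c):
        ¬((b ∨ b) → e): α-rule — add (b ∨ b), ¬e.
        (b ∨ b): β-rule — branch into b  //  b.
          branch 2.2.1 (add b):
            ○ open, literals {b=T, c=T, e=F}.
          branch 2.2.2 (add b):
            ○ open, literals {b=T, c=T, e=F}.
1 branch closed, 4 open.
Each open branch fixes some atoms; the unmentioned ones are free. Counting distinct full assignments: branch {a=F, d=F} (e, c, b) contributes 8 new; branch {b=T, c=F, e=T} (a, d) contributes 3 new; branch {b=T, c=T, e=F} (a, d) contributes 3 new; branch {b=T, c=T, e=F} (a, d) contributes 0 new. Total: 14.

14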